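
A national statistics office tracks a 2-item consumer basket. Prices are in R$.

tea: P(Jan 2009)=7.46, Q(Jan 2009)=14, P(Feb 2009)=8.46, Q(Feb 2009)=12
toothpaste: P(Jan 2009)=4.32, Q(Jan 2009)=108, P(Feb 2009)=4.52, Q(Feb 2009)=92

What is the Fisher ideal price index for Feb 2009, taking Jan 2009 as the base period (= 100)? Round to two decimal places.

106.24

Laspeyres component (base-period weights):
ΣP(Feb 2009)Q(Jan 2009) = 8.46×14 + 4.52×108 = 118.44 + 488.16 = 606.6
ΣP(Jan 2009)Q(Jan 2009) = 7.46×14 + 4.32×108 = 104.44 + 466.56 = 571
L = 606.6 / 571 × 100 = 106.2347
Paasche component (current-period weights):
ΣP(Feb 2009)Q(Feb 2009) = 8.46×12 + 4.52×92 = 101.52 + 415.84 = 517.36
ΣP(Jan 2009)Q(Feb 2009) = 7.46×12 + 4.32×92 = 89.52 + 397.44 = 486.96
P = 517.36 / 486.96 × 100 = 106.2428
Fisher = √(L × P) = √(106.2347 × 106.2428) = 106.2387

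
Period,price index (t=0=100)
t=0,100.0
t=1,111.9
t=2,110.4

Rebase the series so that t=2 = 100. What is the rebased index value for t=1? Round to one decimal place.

Rebased(t=1) = 111.9 / 110.4 × 100 = 101.3587

101.4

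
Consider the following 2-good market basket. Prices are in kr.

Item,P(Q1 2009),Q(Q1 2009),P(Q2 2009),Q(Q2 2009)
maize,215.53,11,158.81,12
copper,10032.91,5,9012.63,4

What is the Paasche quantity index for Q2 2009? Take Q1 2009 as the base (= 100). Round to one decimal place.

81.1

Paasche quantity index uses current-period prices as weights.
ΣP(Q2 2009)·Q(Q2 2009) = 158.81×12 + 9012.63×4 = 1905.72 + 36050.52 = 37956.24
ΣP(Q2 2009)·Q(Q1 2009) = 158.81×11 + 9012.63×5 = 1746.91 + 45063.15 = 46810.06
Index = 37956.24 / 46810.06 × 100 = 81.0856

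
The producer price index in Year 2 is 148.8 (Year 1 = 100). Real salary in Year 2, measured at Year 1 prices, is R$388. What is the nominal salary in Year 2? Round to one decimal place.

577.3

Nominal = Real × (Index/100) = 388 × (148.8/100)
        = 388 × 1.488 = 577.3440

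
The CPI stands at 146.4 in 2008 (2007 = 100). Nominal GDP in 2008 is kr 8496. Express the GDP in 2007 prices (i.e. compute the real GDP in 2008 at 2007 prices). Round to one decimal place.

5803.3

Real = Nominal ÷ (Index/100) = 8496 ÷ (146.4/100)
     = 8496 ÷ 1.464 = 5803.2787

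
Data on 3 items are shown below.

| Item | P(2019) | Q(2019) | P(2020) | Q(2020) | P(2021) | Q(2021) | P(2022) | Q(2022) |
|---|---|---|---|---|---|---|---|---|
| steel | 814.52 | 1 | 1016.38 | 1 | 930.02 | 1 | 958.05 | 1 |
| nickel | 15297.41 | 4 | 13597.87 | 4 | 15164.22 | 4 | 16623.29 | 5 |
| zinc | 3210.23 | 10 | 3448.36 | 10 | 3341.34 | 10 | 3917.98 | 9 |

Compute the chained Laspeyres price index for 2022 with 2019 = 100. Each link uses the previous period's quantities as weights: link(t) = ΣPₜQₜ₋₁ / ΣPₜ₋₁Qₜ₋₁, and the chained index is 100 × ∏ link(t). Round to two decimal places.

Link 2019→2020:
ΣP(2020)Q(2019) = 1016.38×1 + 13597.87×4 + 3448.36×10 = 1016.38 + 54391.48 + 34483.6 = 89891.46
ΣP(2019)Q(2019) = 814.52×1 + 15297.41×4 + 3210.23×10 = 814.52 + 61189.64 + 32102.3 = 94106.46
link = 89891.46/94106.46 = 0.955210
Link 2020→2021:
ΣP(2021)Q(2020) = 930.02×1 + 15164.22×4 + 3341.34×10 = 930.02 + 60656.88 + 33413.4 = 95000.3
ΣP(2020)Q(2020) = 1016.38×1 + 13597.87×4 + 3448.36×10 = 1016.38 + 54391.48 + 34483.6 = 89891.46
link = 95000.3/89891.46 = 1.056833
Link 2021→2022:
ΣP(2022)Q(2021) = 958.05×1 + 16623.29×4 + 3917.98×10 = 958.05 + 66493.16 + 39179.8 = 106631.01
ΣP(2021)Q(2021) = 930.02×1 + 15164.22×4 + 3341.34×10 = 930.02 + 60656.88 + 33413.4 = 95000.3
link = 106631.01/95000.3 = 1.122428
Chained index = 100 × 0.955210 × 1.056833 × 1.122428 = 113.3089

113.31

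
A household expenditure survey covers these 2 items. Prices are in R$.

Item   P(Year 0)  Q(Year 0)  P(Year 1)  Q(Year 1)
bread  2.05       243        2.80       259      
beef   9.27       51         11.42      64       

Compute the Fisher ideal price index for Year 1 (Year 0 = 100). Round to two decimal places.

129.79

Laspeyres component (base-period weights):
ΣP(Year 1)Q(Year 0) = 2.80×243 + 11.42×51 = 680.4 + 582.42 = 1262.82
ΣP(Year 0)Q(Year 0) = 2.05×243 + 9.27×51 = 498.15 + 472.77 = 970.92
L = 1262.82 / 970.92 × 100 = 130.0643
Paasche component (current-period weights):
ΣP(Year 1)Q(Year 1) = 2.80×259 + 11.42×64 = 725.2 + 730.88 = 1456.08
ΣP(Year 0)Q(Year 1) = 2.05×259 + 9.27×64 = 530.95 + 593.28 = 1124.23
P = 1456.08 / 1124.23 × 100 = 129.5180
Fisher = √(L × P) = √(130.0643 × 129.5180) = 129.7908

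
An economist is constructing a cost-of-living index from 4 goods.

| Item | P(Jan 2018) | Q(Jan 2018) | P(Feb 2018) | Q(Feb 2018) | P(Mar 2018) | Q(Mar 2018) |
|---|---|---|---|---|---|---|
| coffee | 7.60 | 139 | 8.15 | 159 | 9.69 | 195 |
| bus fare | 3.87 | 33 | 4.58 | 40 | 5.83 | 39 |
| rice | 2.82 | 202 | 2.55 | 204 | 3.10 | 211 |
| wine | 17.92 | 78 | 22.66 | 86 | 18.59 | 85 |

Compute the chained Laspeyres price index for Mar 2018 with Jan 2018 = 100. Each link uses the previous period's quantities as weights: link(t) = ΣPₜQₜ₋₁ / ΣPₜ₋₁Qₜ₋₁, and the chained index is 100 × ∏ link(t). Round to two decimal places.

Link Jan 2018→Feb 2018:
ΣP(Feb 2018)Q(Jan 2018) = 8.15×139 + 4.58×33 + 2.55×202 + 22.66×78 = 1132.85 + 151.14 + 515.1 + 1767.48 = 3566.57
ΣP(Jan 2018)Q(Jan 2018) = 7.60×139 + 3.87×33 + 2.82×202 + 17.92×78 = 1056.4 + 127.71 + 569.64 + 1397.76 = 3151.51
link = 3566.57/3151.51 = 1.131702
Link Feb 2018→Mar 2018:
ΣP(Mar 2018)Q(Feb 2018) = 9.69×159 + 5.83×40 + 3.10×204 + 18.59×86 = 1540.71 + 233.2 + 632.4 + 1598.74 = 4005.05
ΣP(Feb 2018)Q(Feb 2018) = 8.15×159 + 4.58×40 + 2.55×204 + 22.66×86 = 1295.85 + 183.2 + 520.2 + 1948.76 = 3948.01
link = 4005.05/3948.01 = 1.014448
Chained index = 100 × 1.131702 × 1.014448 = 114.8053

114.81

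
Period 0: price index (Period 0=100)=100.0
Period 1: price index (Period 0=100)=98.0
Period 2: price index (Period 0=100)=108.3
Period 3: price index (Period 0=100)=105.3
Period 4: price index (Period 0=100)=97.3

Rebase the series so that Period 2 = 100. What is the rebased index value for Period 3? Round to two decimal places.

Rebased(Period 3) = 105.3 / 108.3 × 100 = 97.2299

97.23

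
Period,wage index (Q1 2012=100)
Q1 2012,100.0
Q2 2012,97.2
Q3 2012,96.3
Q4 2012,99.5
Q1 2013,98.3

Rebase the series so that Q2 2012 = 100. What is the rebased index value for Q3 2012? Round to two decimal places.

99.07

Rebased(Q3 2012) = 96.3 / 97.2 × 100 = 99.0741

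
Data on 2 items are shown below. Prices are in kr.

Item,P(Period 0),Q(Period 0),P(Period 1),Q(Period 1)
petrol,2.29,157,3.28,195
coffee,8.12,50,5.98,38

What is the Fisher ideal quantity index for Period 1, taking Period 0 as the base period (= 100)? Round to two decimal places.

Laspeyres component (base-period weights):
ΣP(Period 0)Q(Period 1) = 2.29×195 + 8.12×38 = 446.55 + 308.56 = 755.11
ΣP(Period 0)Q(Period 0) = 2.29×157 + 8.12×50 = 359.53 + 406 = 765.53
L = 755.11 / 765.53 × 100 = 98.6389
Paasche component (current-period weights):
ΣP(Period 1)Q(Period 1) = 3.28×195 + 5.98×38 = 639.6 + 227.24 = 866.84
ΣP(Period 1)Q(Period 0) = 3.28×157 + 5.98×50 = 514.96 + 299 = 813.96
P = 866.84 / 813.96 × 100 = 106.4966
Fisher = √(L × P) = √(98.6389 × 106.4966) = 102.4925

102.49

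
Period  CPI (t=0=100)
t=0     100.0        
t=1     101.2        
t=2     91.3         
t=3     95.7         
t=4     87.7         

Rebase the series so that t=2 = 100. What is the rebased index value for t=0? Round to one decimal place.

109.5

Rebased(t=0) = 100.0 / 91.3 × 100 = 109.5290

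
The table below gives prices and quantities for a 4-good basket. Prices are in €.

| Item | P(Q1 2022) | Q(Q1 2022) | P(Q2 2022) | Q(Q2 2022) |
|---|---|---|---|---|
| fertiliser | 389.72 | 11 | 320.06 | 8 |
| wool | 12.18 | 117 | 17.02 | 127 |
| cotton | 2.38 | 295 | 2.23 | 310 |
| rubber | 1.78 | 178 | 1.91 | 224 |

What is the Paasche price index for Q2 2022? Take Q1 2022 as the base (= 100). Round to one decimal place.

Paasche price index uses current-period quantities as weights.
ΣP(Q2 2022)·Q(Q2 2022) = 320.06×8 + 17.02×127 + 2.23×310 + 1.91×224 = 2560.48 + 2161.54 + 691.3 + 427.84 = 5841.16
ΣP(Q1 2022)·Q(Q2 2022) = 389.72×8 + 12.18×127 + 2.38×310 + 1.78×224 = 3117.76 + 1546.86 + 737.8 + 398.72 = 5801.14
Index = 5841.16 / 5801.14 × 100 = 100.6899

100.7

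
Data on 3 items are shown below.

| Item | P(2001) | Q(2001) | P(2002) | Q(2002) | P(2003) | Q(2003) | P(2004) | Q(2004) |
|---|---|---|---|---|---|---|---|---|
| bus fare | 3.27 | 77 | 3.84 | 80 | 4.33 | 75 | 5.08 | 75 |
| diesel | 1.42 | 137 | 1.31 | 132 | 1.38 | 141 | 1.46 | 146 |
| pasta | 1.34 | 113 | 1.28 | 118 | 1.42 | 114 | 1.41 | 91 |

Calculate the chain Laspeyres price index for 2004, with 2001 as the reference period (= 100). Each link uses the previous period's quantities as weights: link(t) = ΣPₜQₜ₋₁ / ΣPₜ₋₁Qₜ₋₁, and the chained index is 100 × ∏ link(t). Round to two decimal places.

Link 2001→2002:
ΣP(2002)Q(2001) = 3.84×77 + 1.31×137 + 1.28×113 = 295.68 + 179.47 + 144.64 = 619.79
ΣP(2001)Q(2001) = 3.27×77 + 1.42×137 + 1.34×113 = 251.79 + 194.54 + 151.42 = 597.75
link = 619.79/597.75 = 1.036872
Link 2002→2003:
ΣP(2003)Q(2002) = 4.33×80 + 1.38×132 + 1.42×118 = 346.4 + 182.16 + 167.56 = 696.12
ΣP(2002)Q(2002) = 3.84×80 + 1.31×132 + 1.28×118 = 307.2 + 172.92 + 151.04 = 631.16
link = 696.12/631.16 = 1.102922
Link 2003→2004:
ΣP(2004)Q(2003) = 5.08×75 + 1.46×141 + 1.41×114 = 381 + 205.86 + 160.74 = 747.6
ΣP(2003)Q(2003) = 4.33×75 + 1.38×141 + 1.42×114 = 324.75 + 194.58 + 161.88 = 681.21
link = 747.6/681.21 = 1.097459
Chained index = 100 × 1.036872 × 1.102922 × 1.097459 = 125.5041

125.50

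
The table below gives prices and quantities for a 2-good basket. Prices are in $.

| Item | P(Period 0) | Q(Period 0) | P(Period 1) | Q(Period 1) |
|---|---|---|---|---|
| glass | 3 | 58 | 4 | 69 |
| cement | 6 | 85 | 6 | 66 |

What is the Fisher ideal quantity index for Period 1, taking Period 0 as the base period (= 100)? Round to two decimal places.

89.35

Laspeyres component (base-period weights):
ΣP(Period 0)Q(Period 1) = 3×69 + 6×66 = 207 + 396 = 603
ΣP(Period 0)Q(Period 0) = 3×58 + 6×85 = 174 + 510 = 684
L = 603 / 684 × 100 = 88.1579
Paasche component (current-period weights):
ΣP(Period 1)Q(Period 1) = 4×69 + 6×66 = 276 + 396 = 672
ΣP(Period 1)Q(Period 0) = 4×58 + 6×85 = 232 + 510 = 742
P = 672 / 742 × 100 = 90.5660
Fisher = √(L × P) = √(88.1579 × 90.5660) = 89.3539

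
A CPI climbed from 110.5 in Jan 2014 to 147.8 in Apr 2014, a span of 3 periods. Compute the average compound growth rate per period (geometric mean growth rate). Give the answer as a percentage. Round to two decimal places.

Growth factor = (147.8/110.5)^(1/3) = (1.337557)^(1/3) = 1.101803
Growth rate = 1.101803 − 1 = 0.101803 = 10.1803%

10.18%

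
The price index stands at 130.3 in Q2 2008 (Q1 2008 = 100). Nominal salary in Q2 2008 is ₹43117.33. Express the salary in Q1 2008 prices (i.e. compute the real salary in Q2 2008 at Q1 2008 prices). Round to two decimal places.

Real = Nominal ÷ (Index/100) = 43117.33 ÷ (130.3/100)
     = 43117.33 ÷ 1.303 = 33090.8135

33090.81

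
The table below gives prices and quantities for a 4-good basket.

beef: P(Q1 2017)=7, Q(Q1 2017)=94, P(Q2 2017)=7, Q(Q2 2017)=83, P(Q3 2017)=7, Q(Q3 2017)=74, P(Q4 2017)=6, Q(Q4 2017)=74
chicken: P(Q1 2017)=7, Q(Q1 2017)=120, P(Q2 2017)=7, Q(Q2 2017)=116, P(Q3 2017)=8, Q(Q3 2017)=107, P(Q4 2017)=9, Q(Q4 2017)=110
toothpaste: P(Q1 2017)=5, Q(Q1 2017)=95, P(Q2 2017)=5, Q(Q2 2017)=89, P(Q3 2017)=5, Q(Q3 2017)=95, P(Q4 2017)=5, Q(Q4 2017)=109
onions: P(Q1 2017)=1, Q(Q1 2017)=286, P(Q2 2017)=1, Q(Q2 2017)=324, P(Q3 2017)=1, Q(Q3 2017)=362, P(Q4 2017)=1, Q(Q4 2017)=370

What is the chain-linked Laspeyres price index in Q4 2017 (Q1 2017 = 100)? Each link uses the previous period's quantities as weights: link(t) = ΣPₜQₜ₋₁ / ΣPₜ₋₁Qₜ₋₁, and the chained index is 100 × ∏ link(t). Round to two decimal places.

106.94

Link Q1 2017→Q2 2017:
ΣP(Q2 2017)Q(Q1 2017) = 7×94 + 7×120 + 5×95 + 1×286 = 658 + 840 + 475 + 286 = 2259
ΣP(Q1 2017)Q(Q1 2017) = 7×94 + 7×120 + 5×95 + 1×286 = 658 + 840 + 475 + 286 = 2259
link = 2259/2259 = 1.000000
Link Q2 2017→Q3 2017:
ΣP(Q3 2017)Q(Q2 2017) = 7×83 + 8×116 + 5×89 + 1×324 = 581 + 928 + 445 + 324 = 2278
ΣP(Q2 2017)Q(Q2 2017) = 7×83 + 7×116 + 5×89 + 1×324 = 581 + 812 + 445 + 324 = 2162
link = 2278/2162 = 1.053654
Link Q3 2017→Q4 2017:
ΣP(Q4 2017)Q(Q3 2017) = 6×74 + 9×107 + 5×95 + 1×362 = 444 + 963 + 475 + 362 = 2244
ΣP(Q3 2017)Q(Q3 2017) = 7×74 + 8×107 + 5×95 + 1×362 = 518 + 856 + 475 + 362 = 2211
link = 2244/2211 = 1.014925
Chained index = 100 × 1.000000 × 1.053654 × 1.014925 = 106.9380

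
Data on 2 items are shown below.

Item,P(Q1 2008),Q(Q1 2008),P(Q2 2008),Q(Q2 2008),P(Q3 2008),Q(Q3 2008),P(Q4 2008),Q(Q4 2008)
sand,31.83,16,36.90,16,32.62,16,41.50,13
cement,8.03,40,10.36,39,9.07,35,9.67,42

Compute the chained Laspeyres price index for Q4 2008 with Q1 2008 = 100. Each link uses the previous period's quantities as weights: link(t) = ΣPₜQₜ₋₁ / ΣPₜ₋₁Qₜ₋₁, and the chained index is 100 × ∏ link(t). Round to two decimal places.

Link Q1 2008→Q2 2008:
ΣP(Q2 2008)Q(Q1 2008) = 36.90×16 + 10.36×40 = 590.4 + 414.4 = 1004.8
ΣP(Q1 2008)Q(Q1 2008) = 31.83×16 + 8.03×40 = 509.28 + 321.2 = 830.48
link = 1004.8/830.48 = 1.209903
Link Q2 2008→Q3 2008:
ΣP(Q3 2008)Q(Q2 2008) = 32.62×16 + 9.07×39 = 521.92 + 353.73 = 875.65
ΣP(Q2 2008)Q(Q2 2008) = 36.90×16 + 10.36×39 = 590.4 + 404.04 = 994.44
link = 875.65/994.44 = 0.880546
Link Q3 2008→Q4 2008:
ΣP(Q4 2008)Q(Q3 2008) = 41.50×16 + 9.67×35 = 664 + 338.45 = 1002.45
ΣP(Q3 2008)Q(Q3 2008) = 32.62×16 + 9.07×35 = 521.92 + 317.45 = 839.37
link = 1002.45/839.37 = 1.194289
Chained index = 100 × 1.209903 × 0.880546 × 1.194289 = 127.2365

127.24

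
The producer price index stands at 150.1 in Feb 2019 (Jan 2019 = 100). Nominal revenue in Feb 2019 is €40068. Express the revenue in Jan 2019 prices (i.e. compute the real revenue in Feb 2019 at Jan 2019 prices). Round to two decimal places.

Real = Nominal ÷ (Index/100) = 40068 ÷ (150.1/100)
     = 40068 ÷ 1.501 = 26694.2039

26694.20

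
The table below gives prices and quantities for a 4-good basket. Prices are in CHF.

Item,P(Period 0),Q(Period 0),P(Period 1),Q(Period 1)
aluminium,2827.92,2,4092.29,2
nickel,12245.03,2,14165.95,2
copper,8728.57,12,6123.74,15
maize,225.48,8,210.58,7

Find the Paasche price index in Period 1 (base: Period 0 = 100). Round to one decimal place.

Paasche price index uses current-period quantities as weights.
ΣP(Period 1)·Q(Period 1) = 4092.29×2 + 14165.95×2 + 6123.74×15 + 210.58×7 = 8184.58 + 28331.9 + 91856.1 + 1474.06 = 129846.64
ΣP(Period 0)·Q(Period 1) = 2827.92×2 + 12245.03×2 + 8728.57×15 + 225.48×7 = 5655.84 + 24490.06 + 130928.55 + 1578.36 = 162652.81
Index = 129846.64 / 162652.81 × 100 = 79.8306

79.8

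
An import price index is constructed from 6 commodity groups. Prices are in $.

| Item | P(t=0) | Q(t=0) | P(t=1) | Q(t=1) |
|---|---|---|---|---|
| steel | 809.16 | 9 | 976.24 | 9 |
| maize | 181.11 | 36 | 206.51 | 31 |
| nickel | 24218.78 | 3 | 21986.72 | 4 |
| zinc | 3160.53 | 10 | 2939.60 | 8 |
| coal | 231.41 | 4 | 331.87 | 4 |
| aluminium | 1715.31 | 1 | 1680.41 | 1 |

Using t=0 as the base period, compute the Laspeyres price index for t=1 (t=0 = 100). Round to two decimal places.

94.93

Laspeyres price index uses base-period quantities as weights.
ΣP(t=1)·Q(t=0) = 976.24×9 + 206.51×36 + 21986.72×3 + 2939.60×10 + 331.87×4 + 1680.41×1 = 8786.16 + 7434.36 + 65960.16 + 29396 + 1327.48 + 1680.41 = 114584.57
ΣP(t=0)·Q(t=0) = 809.16×9 + 181.11×36 + 24218.78×3 + 3160.53×10 + 231.41×4 + 1715.31×1 = 7282.44 + 6519.96 + 72656.34 + 31605.3 + 925.64 + 1715.31 = 120704.99
Index = 114584.57 / 120704.99 × 100 = 94.9294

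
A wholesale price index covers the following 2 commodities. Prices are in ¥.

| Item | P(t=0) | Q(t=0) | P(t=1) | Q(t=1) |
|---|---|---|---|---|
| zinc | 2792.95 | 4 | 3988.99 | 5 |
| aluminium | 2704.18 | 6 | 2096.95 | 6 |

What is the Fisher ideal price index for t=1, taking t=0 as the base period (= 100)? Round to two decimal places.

Laspeyres component (base-period weights):
ΣP(t=1)Q(t=0) = 3988.99×4 + 2096.95×6 = 15955.96 + 12581.7 = 28537.66
ΣP(t=0)Q(t=0) = 2792.95×4 + 2704.18×6 = 11171.8 + 16225.08 = 27396.88
L = 28537.66 / 27396.88 × 100 = 104.1639
Paasche component (current-period weights):
ΣP(t=1)Q(t=1) = 3988.99×5 + 2096.95×6 = 19944.95 + 12581.7 = 32526.65
ΣP(t=0)Q(t=1) = 2792.95×5 + 2704.18×6 = 13964.75 + 16225.08 = 30189.83
P = 32526.65 / 30189.83 × 100 = 107.7404
Fisher = √(L × P) = √(104.1639 × 107.7404) = 105.9371

105.94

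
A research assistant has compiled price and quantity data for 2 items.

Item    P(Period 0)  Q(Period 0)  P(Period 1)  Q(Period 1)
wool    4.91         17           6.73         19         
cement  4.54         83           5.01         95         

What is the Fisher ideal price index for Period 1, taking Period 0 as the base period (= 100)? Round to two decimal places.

Laspeyres component (base-period weights):
ΣP(Period 1)Q(Period 0) = 6.73×17 + 5.01×83 = 114.41 + 415.83 = 530.24
ΣP(Period 0)Q(Period 0) = 4.91×17 + 4.54×83 = 83.47 + 376.82 = 460.29
L = 530.24 / 460.29 × 100 = 115.1969
Paasche component (current-period weights):
ΣP(Period 1)Q(Period 1) = 6.73×19 + 5.01×95 = 127.87 + 475.95 = 603.82
ΣP(Period 0)Q(Period 1) = 4.91×19 + 4.54×95 = 93.29 + 431.3 = 524.59
P = 603.82 / 524.59 × 100 = 115.1032
Fisher = √(L × P) = √(115.1969 × 115.1032) = 115.1501

115.15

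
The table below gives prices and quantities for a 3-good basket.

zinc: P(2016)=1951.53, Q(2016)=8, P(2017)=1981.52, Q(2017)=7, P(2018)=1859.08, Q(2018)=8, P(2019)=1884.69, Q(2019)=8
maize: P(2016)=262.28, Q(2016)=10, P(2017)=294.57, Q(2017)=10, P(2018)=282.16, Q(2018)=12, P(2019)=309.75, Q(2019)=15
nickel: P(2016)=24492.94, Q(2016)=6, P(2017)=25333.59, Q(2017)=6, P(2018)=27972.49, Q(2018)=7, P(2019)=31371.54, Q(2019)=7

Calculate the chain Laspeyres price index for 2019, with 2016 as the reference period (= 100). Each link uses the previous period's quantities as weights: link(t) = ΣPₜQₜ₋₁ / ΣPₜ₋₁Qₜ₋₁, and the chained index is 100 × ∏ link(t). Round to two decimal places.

Link 2016→2017:
ΣP(2017)Q(2016) = 1981.52×8 + 294.57×10 + 25333.59×6 = 15852.16 + 2945.7 + 152001.54 = 170799.4
ΣP(2016)Q(2016) = 1951.53×8 + 262.28×10 + 24492.94×6 = 15612.24 + 2622.8 + 146957.64 = 165192.68
link = 170799.4/165192.68 = 1.033940
Link 2017→2018:
ΣP(2018)Q(2017) = 1859.08×7 + 282.16×10 + 27972.49×6 = 13013.56 + 2821.6 + 167834.94 = 183670.1
ΣP(2017)Q(2017) = 1981.52×7 + 294.57×10 + 25333.59×6 = 13870.64 + 2945.7 + 152001.54 = 168817.88
link = 183670.1/168817.88 = 1.087978
Link 2018→2019:
ΣP(2019)Q(2018) = 1884.69×8 + 309.75×12 + 31371.54×7 = 15077.52 + 3717 + 219600.78 = 238395.3
ΣP(2018)Q(2018) = 1859.08×8 + 282.16×12 + 27972.49×7 = 14872.64 + 3385.92 + 195807.43 = 214065.99
link = 238395.3/214065.99 = 1.113653
Chained index = 100 × 1.033940 × 1.087978 × 1.113653 = 125.2753

125.28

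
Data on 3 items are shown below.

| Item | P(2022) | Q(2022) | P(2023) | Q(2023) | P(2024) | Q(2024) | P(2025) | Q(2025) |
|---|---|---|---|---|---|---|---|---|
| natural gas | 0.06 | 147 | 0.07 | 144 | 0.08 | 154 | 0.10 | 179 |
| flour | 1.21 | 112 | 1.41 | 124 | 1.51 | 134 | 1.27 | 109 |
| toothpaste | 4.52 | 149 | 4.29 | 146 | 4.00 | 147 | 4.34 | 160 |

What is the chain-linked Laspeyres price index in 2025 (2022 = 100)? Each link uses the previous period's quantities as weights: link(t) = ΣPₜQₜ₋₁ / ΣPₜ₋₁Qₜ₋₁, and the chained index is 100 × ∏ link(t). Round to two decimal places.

Link 2022→2023:
ΣP(2023)Q(2022) = 0.07×147 + 1.41×112 + 4.29×149 = 10.29 + 157.92 + 639.21 = 807.42
ΣP(2022)Q(2022) = 0.06×147 + 1.21×112 + 4.52×149 = 8.82 + 135.52 + 673.48 = 817.82
link = 807.42/817.82 = 0.987283
Link 2023→2024:
ΣP(2024)Q(2023) = 0.08×144 + 1.51×124 + 4.00×146 = 11.52 + 187.24 + 584 = 782.76
ΣP(2023)Q(2023) = 0.07×144 + 1.41×124 + 4.29×146 = 10.08 + 174.84 + 626.34 = 811.26
link = 782.76/811.26 = 0.964869
Link 2024→2025:
ΣP(2025)Q(2024) = 0.10×154 + 1.27×134 + 4.34×147 = 15.4 + 170.18 + 637.98 = 823.56
ΣP(2024)Q(2024) = 0.08×154 + 1.51×134 + 4.00×147 = 12.32 + 202.34 + 588 = 802.66
link = 823.56/802.66 = 1.026038
Chained index = 100 × 0.987283 × 0.964869 × 1.026038 = 97.7404

97.74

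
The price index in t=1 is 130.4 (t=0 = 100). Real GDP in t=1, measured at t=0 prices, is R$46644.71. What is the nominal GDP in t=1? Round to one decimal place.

Nominal = Real × (Index/100) = 46644.71 × (130.4/100)
        = 46644.71 × 1.304 = 60824.7018

60824.7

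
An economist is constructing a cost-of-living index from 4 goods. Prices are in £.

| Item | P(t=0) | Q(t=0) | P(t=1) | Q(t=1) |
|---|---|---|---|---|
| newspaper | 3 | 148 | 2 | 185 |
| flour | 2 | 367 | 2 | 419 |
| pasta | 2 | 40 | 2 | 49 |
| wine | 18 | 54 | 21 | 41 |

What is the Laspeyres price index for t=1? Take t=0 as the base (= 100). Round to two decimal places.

100.63

Laspeyres price index uses base-period quantities as weights.
ΣP(t=1)·Q(t=0) = 2×148 + 2×367 + 2×40 + 21×54 = 296 + 734 + 80 + 1134 = 2244
ΣP(t=0)·Q(t=0) = 3×148 + 2×367 + 2×40 + 18×54 = 444 + 734 + 80 + 972 = 2230
Index = 2244 / 2230 × 100 = 100.6278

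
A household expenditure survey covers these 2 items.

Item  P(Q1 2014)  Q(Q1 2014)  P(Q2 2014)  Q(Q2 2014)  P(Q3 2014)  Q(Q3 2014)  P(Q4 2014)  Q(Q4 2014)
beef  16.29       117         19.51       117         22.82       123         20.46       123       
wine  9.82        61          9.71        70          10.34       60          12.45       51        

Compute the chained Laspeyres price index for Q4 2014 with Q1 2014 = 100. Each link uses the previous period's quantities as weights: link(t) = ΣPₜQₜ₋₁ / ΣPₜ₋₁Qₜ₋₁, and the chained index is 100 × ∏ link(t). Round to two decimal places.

125.21

Link Q1 2014→Q2 2014:
ΣP(Q2 2014)Q(Q1 2014) = 19.51×117 + 9.71×61 = 2282.67 + 592.31 = 2874.98
ΣP(Q1 2014)Q(Q1 2014) = 16.29×117 + 9.82×61 = 1905.93 + 599.02 = 2504.95
link = 2874.98/2504.95 = 1.147720
Link Q2 2014→Q3 2014:
ΣP(Q3 2014)Q(Q2 2014) = 22.82×117 + 10.34×70 = 2669.94 + 723.8 = 3393.74
ΣP(Q2 2014)Q(Q2 2014) = 19.51×117 + 9.71×70 = 2282.67 + 679.7 = 2962.37
link = 3393.74/2962.37 = 1.145617
Link Q3 2014→Q4 2014:
ΣP(Q4 2014)Q(Q3 2014) = 20.46×123 + 12.45×60 = 2516.58 + 747 = 3263.58
ΣP(Q3 2014)Q(Q3 2014) = 22.82×123 + 10.34×60 = 2806.86 + 620.4 = 3427.26
link = 3263.58/3427.26 = 0.952242
Chained index = 100 × 1.147720 × 1.145617 × 0.952242 = 125.2052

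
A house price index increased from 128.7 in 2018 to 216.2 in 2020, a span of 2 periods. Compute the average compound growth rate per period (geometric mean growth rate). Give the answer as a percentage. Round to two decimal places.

Growth factor = (216.2/128.7)^(1/2) = (1.679876)^(1/2) = 1.296100
Growth rate = 1.296100 − 1 = 0.296100 = 29.6100%

29.61%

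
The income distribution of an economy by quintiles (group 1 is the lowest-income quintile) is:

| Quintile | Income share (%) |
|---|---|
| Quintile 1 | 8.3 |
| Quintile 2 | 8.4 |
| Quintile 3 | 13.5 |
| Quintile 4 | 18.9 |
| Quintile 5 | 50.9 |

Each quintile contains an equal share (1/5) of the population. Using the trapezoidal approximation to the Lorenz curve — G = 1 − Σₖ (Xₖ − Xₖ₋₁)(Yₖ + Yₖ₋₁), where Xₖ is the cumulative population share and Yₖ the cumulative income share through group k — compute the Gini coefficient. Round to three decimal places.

Cumulative income shares Yₖ: 0.0830, 0.1670, 0.3020, 0.4910, 1.0000
Σ (Xₖ−Xₖ₋₁)(Yₖ+Yₖ₋₁) = (1/5)(0.0830+0.0000) + (1/5)(0.1670+0.0830) + (1/5)(0.3020+0.1670) + (1/5)(0.4910+0.3020) + (1/5)(1.0000+0.4910)
  = 0.0166 + 0.0500 + 0.0938 + 0.1586 + 0.2982 = 0.6172
G = 1 − 0.6172 = 0.3828

0.383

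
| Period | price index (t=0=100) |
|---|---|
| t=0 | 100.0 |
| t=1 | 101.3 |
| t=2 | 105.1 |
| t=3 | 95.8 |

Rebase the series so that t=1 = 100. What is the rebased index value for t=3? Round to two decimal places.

Rebased(t=3) = 95.8 / 101.3 × 100 = 94.5706

94.57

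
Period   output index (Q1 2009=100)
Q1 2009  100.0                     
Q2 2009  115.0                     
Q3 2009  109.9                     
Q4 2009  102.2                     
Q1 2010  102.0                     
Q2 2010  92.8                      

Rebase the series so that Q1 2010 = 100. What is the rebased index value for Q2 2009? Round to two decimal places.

112.75

Rebased(Q2 2009) = 115.0 / 102.0 × 100 = 112.7451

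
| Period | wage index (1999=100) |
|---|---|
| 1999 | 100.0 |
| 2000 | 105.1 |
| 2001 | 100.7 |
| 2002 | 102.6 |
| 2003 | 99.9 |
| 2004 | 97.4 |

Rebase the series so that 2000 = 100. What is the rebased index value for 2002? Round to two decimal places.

97.62

Rebased(2002) = 102.6 / 105.1 × 100 = 97.6213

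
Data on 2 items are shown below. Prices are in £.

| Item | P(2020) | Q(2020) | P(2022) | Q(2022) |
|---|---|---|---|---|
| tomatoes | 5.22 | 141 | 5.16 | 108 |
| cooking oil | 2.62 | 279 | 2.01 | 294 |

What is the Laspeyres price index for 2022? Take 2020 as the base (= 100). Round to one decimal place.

Laspeyres price index uses base-period quantities as weights.
ΣP(2022)·Q(2020) = 5.16×141 + 2.01×279 = 727.56 + 560.79 = 1288.35
ΣP(2020)·Q(2020) = 5.22×141 + 2.62×279 = 736.02 + 730.98 = 1467
Index = 1288.35 / 1467 × 100 = 87.8221

87.8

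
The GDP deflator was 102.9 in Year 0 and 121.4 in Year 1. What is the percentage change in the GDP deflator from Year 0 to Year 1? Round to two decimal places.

17.98%

Change = (121.4 − 102.9) / 102.9 × 100
       = 18.5 / 102.9 × 100 = 17.9786%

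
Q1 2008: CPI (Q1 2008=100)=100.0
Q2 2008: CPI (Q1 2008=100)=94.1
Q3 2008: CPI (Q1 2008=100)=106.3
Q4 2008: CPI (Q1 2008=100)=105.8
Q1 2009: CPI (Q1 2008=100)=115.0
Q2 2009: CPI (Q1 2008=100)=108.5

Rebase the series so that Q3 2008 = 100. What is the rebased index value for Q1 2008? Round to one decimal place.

94.1

Rebased(Q1 2008) = 100.0 / 106.3 × 100 = 94.0734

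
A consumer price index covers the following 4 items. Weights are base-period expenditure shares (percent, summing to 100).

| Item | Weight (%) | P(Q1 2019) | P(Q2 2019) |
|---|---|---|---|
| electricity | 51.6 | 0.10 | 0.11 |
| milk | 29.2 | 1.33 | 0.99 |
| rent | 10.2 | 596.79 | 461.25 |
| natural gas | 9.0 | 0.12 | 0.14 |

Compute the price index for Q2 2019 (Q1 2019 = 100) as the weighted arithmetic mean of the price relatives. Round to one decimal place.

96.9

electricity: 51.6 × (0.11/0.10) = 51.6 × 1.100000 = 56.7600
milk: 29.2 × (0.99/1.33) = 29.2 × 0.744361 = 21.7353
rent: 10.2 × (461.25/596.79) = 10.2 × 0.772885 = 7.8834
natural gas: 9.0 × (0.14/0.12) = 9.0 × 1.166667 = 10.5000
Index = Σ wᵢ·(p₁ᵢ/p₀ᵢ) = 56.7600 + 21.7353 + 7.8834 + 10.5000 = 96.8788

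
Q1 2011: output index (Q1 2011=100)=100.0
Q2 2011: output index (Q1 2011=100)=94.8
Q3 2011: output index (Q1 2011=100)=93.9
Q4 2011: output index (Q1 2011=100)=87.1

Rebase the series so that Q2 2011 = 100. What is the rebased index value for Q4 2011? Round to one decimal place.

Rebased(Q4 2011) = 87.1 / 94.8 × 100 = 91.8776

91.9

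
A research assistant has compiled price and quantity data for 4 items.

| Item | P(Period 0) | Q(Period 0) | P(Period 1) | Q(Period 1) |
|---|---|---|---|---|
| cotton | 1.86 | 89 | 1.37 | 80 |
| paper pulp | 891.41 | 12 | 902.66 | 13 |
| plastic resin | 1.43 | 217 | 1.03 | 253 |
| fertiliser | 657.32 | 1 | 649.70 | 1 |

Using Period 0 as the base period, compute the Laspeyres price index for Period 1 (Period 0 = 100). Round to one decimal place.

100.0

Laspeyres price index uses base-period quantities as weights.
ΣP(Period 1)·Q(Period 0) = 1.37×89 + 902.66×12 + 1.03×217 + 649.70×1 = 121.93 + 10831.92 + 223.51 + 649.7 = 11827.06
ΣP(Period 0)·Q(Period 0) = 1.86×89 + 891.41×12 + 1.43×217 + 657.32×1 = 165.54 + 10696.92 + 310.31 + 657.32 = 11830.09
Index = 11827.06 / 11830.09 × 100 = 99.9744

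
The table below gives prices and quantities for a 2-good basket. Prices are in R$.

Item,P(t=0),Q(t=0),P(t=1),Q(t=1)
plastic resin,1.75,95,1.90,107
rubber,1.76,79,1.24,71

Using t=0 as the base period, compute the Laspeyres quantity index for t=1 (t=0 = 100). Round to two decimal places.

102.27

Laspeyres quantity index uses base-period prices as weights.
ΣP(t=0)·Q(t=1) = 1.75×107 + 1.76×71 = 187.25 + 124.96 = 312.21
ΣP(t=0)·Q(t=0) = 1.75×95 + 1.76×79 = 166.25 + 139.04 = 305.29
Index = 312.21 / 305.29 × 100 = 102.2667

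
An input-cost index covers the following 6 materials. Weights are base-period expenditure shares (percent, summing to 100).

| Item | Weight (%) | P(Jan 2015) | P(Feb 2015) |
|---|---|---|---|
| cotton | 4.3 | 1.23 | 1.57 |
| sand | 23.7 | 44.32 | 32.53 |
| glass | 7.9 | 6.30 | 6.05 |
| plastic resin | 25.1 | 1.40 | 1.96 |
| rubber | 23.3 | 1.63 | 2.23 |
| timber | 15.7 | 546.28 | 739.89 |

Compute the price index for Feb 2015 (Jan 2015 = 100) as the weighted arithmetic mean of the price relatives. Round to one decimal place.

cotton: 4.3 × (1.57/1.23) = 4.3 × 1.276423 = 5.4886
sand: 23.7 × (32.53/44.32) = 23.7 × 0.733980 = 17.3953
glass: 7.9 × (6.05/6.30) = 7.9 × 0.960317 = 7.5865
plastic resin: 25.1 × (1.96/1.40) = 25.1 × 1.400000 = 35.1400
rubber: 23.3 × (2.23/1.63) = 23.3 × 1.368098 = 31.8767
timber: 15.7 × (739.89/546.28) = 15.7 × 1.354415 = 21.2643
Index = Σ wᵢ·(p₁ᵢ/p₀ᵢ) = 5.4886 + 17.3953 + 7.5865 + 35.1400 + 31.8767 + 21.2643 = 118.7515

118.8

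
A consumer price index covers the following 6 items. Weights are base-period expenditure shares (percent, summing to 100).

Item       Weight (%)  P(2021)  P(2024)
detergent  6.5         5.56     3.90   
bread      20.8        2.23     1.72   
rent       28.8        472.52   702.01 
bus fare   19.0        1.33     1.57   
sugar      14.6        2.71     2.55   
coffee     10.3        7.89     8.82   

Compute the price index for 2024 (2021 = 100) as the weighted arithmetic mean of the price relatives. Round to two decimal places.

detergent: 6.5 × (3.90/5.56) = 6.5 × 0.701439 = 4.5594
bread: 20.8 × (1.72/2.23) = 20.8 × 0.771300 = 16.0430
rent: 28.8 × (702.01/472.52) = 28.8 × 1.485673 = 42.7874
bus fare: 19.0 × (1.57/1.33) = 19.0 × 1.180451 = 22.4286
sugar: 14.6 × (2.55/2.71) = 14.6 × 0.940959 = 13.7380
coffee: 10.3 × (8.82/7.89) = 10.3 × 1.117871 = 11.5141
Index = Σ wᵢ·(p₁ᵢ/p₀ᵢ) = 4.5594 + 16.0430 + 42.7874 + 22.4286 + 13.7380 + 11.5141 = 111.0704

111.07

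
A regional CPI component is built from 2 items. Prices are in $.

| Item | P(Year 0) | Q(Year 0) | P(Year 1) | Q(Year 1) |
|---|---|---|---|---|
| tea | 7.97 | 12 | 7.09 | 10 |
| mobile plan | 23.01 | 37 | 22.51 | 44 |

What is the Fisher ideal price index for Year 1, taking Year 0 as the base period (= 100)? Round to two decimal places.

97.06

Laspeyres component (base-period weights):
ΣP(Year 1)Q(Year 0) = 7.09×12 + 22.51×37 = 85.08 + 832.87 = 917.95
ΣP(Year 0)Q(Year 0) = 7.97×12 + 23.01×37 = 95.64 + 851.37 = 947.01
L = 917.95 / 947.01 × 100 = 96.9314
Paasche component (current-period weights):
ΣP(Year 1)Q(Year 1) = 7.09×10 + 22.51×44 = 70.9 + 990.44 = 1061.34
ΣP(Year 0)Q(Year 1) = 7.97×10 + 23.01×44 = 79.7 + 1012.44 = 1092.14
P = 1061.34 / 1092.14 × 100 = 97.1798
Fisher = √(L × P) = √(96.9314 × 97.1798) = 97.0555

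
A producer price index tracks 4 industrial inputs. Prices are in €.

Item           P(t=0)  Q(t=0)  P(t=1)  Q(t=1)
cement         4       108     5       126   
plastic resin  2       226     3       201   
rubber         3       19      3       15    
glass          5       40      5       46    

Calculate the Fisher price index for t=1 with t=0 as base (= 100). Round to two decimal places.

Laspeyres component (base-period weights):
ΣP(t=1)Q(t=0) = 5×108 + 3×226 + 3×19 + 5×40 = 540 + 678 + 57 + 200 = 1475
ΣP(t=0)Q(t=0) = 4×108 + 2×226 + 3×19 + 5×40 = 432 + 452 + 57 + 200 = 1141
L = 1475 / 1141 × 100 = 129.2726
Paasche component (current-period weights):
ΣP(t=1)Q(t=1) = 5×126 + 3×201 + 3×15 + 5×46 = 630 + 603 + 45 + 230 = 1508
ΣP(t=0)Q(t=1) = 4×126 + 2×201 + 3×15 + 5×46 = 504 + 402 + 45 + 230 = 1181
P = 1508 / 1181 × 100 = 127.6884
Fisher = √(L × P) = √(129.2726 × 127.6884) = 128.4780

128.48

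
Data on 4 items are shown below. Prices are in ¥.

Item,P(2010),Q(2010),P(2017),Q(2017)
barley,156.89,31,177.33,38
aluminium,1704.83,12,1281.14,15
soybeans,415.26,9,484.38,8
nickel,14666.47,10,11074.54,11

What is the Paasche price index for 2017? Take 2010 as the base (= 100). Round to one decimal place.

77.3

Paasche price index uses current-period quantities as weights.
ΣP(2017)·Q(2017) = 177.33×38 + 1281.14×15 + 484.38×8 + 11074.54×11 = 6738.54 + 19217.1 + 3875.04 + 121819.94 = 151650.62
ΣP(2010)·Q(2017) = 156.89×38 + 1704.83×15 + 415.26×8 + 14666.47×11 = 5961.82 + 25572.45 + 3322.08 + 161331.17 = 196187.52
Index = 151650.62 / 196187.52 × 100 = 77.2988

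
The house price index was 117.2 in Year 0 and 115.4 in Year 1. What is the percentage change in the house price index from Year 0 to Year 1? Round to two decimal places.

-1.54%

Change = (115.4 − 117.2) / 117.2 × 100
       = -1.8 / 117.2 × 100 = -1.5358%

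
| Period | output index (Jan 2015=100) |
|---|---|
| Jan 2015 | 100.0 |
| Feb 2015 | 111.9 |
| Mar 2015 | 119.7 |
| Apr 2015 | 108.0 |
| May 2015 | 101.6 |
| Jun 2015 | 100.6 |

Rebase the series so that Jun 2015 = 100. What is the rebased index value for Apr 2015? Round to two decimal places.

107.36

Rebased(Apr 2015) = 108.0 / 100.6 × 100 = 107.3559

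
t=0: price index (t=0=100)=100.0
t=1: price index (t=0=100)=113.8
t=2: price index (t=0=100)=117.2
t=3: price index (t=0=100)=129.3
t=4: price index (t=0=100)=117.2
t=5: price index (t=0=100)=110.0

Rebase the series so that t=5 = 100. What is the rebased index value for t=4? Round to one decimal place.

Rebased(t=4) = 117.2 / 110.0 × 100 = 106.5455

106.5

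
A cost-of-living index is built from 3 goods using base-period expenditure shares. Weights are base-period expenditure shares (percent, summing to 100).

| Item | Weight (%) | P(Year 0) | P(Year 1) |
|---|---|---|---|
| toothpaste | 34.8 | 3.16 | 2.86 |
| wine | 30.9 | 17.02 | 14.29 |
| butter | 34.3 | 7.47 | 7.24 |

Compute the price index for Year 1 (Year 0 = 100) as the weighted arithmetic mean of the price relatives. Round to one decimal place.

90.7

toothpaste: 34.8 × (2.86/3.16) = 34.8 × 0.905063 = 31.4962
wine: 30.9 × (14.29/17.02) = 30.9 × 0.839600 = 25.9437
butter: 34.3 × (7.24/7.47) = 34.3 × 0.969210 = 33.2439
Index = Σ wᵢ·(p₁ᵢ/p₀ᵢ) = 31.4962 + 25.9437 + 33.2439 = 90.6838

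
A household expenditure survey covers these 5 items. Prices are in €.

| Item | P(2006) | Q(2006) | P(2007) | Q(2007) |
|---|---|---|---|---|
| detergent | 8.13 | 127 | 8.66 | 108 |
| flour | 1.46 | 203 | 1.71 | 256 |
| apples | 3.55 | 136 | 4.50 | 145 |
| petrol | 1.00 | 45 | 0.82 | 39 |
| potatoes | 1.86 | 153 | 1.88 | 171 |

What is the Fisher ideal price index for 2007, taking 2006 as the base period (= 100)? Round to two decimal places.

Laspeyres component (base-period weights):
ΣP(2007)Q(2006) = 8.66×127 + 1.71×203 + 4.50×136 + 0.82×45 + 1.88×153 = 1099.82 + 347.13 + 612 + 36.9 + 287.64 = 2383.49
ΣP(2006)Q(2006) = 8.13×127 + 1.46×203 + 3.55×136 + 1.00×45 + 1.86×153 = 1032.51 + 296.38 + 482.8 + 45 + 284.58 = 2141.27
L = 2383.49 / 2141.27 × 100 = 111.3120
Paasche component (current-period weights):
ΣP(2007)Q(2007) = 8.66×108 + 1.71×256 + 4.50×145 + 0.82×39 + 1.88×171 = 935.28 + 437.76 + 652.5 + 31.98 + 321.48 = 2379
ΣP(2006)Q(2007) = 8.13×108 + 1.46×256 + 3.55×145 + 1.00×39 + 1.86×171 = 878.04 + 373.76 + 514.75 + 39 + 318.06 = 2123.61
P = 2379 / 2123.61 × 100 = 112.0262
Fisher = √(L × P) = √(111.3120 × 112.0262) = 111.6685

111.67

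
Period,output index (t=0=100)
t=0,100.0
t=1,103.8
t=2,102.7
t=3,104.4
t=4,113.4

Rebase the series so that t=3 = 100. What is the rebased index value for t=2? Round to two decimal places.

Rebased(t=2) = 102.7 / 104.4 × 100 = 98.3716

98.37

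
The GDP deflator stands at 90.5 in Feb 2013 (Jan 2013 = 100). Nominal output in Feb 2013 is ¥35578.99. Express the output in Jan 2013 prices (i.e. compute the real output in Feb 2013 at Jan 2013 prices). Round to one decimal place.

Real = Nominal ÷ (Index/100) = 35578.99 ÷ (90.5/100)
     = 35578.99 ÷ 0.905 = 39313.8011

39313.8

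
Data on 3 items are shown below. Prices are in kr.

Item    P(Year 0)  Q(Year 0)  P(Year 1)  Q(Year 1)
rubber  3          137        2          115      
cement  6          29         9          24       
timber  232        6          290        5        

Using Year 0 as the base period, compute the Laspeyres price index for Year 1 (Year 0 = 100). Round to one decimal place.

115.1

Laspeyres price index uses base-period quantities as weights.
ΣP(Year 1)·Q(Year 0) = 2×137 + 9×29 + 290×6 = 274 + 261 + 1740 = 2275
ΣP(Year 0)·Q(Year 0) = 3×137 + 6×29 + 232×6 = 411 + 174 + 1392 = 1977
Index = 2275 / 1977 × 100 = 115.0733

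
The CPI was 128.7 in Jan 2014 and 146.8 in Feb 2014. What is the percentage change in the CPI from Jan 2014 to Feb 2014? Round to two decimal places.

Change = (146.8 − 128.7) / 128.7 × 100
       = 18.1 / 128.7 × 100 = 14.0637%

14.06%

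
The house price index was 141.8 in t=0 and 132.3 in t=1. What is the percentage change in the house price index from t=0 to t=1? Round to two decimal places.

-6.70%

Change = (132.3 − 141.8) / 141.8 × 100
       = -9.5 / 141.8 × 100 = -6.6996%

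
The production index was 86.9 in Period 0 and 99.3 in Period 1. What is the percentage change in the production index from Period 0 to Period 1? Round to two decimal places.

14.27%

Change = (99.3 − 86.9) / 86.9 × 100
       = 12.4 / 86.9 × 100 = 14.2693%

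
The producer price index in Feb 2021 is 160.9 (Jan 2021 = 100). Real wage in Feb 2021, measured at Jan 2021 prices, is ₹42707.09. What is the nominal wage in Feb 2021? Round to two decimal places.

Nominal = Real × (Index/100) = 42707.09 × (160.9/100)
        = 42707.09 × 1.609 = 68715.7078

68715.71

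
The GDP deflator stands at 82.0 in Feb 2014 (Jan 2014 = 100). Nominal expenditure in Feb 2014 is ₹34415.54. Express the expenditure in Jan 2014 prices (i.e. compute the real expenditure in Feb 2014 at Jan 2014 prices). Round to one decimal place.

Real = Nominal ÷ (Index/100) = 34415.54 ÷ (82.0/100)
     = 34415.54 ÷ 0.820 = 41970.1707

41970.2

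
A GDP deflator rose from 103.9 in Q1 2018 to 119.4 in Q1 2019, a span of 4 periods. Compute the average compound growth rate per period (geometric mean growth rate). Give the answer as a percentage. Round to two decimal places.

3.54%

Growth factor = (119.4/103.9)^(1/4) = (1.149182)^(1/4) = 1.035374
Growth rate = 1.035374 − 1 = 0.035374 = 3.5374%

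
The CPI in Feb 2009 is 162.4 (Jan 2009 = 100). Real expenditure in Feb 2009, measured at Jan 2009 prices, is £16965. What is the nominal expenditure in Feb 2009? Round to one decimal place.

Nominal = Real × (Index/100) = 16965 × (162.4/100)
        = 16965 × 1.624 = 27551.1600

27551.2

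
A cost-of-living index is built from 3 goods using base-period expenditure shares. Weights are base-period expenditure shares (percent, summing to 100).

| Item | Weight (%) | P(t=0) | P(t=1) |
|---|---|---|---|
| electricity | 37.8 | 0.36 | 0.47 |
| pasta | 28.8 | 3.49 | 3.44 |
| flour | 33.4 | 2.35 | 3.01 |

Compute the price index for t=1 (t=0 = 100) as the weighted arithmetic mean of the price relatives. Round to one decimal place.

120.5

electricity: 37.8 × (0.47/0.36) = 37.8 × 1.305556 = 49.3500
pasta: 28.8 × (3.44/3.49) = 28.8 × 0.985673 = 28.3874
flour: 33.4 × (3.01/2.35) = 33.4 × 1.280851 = 42.7804
Index = Σ wᵢ·(p₁ᵢ/p₀ᵢ) = 49.3500 + 28.3874 + 42.7804 = 120.5178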